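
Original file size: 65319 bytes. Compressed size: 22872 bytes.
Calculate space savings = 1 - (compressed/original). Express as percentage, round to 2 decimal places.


ratio = compressed/original = 22872/65319 = 0.350158
savings = 1 - ratio = 1 - 0.350158 = 0.649842
as a percentage: 0.649842 * 100 = 64.98%

Space savings = 1 - 22872/65319 = 64.98%


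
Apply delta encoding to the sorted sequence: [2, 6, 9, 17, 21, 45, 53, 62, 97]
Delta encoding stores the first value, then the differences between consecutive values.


First value: 2
Deltas:
  6 - 2 = 4
  9 - 6 = 3
  17 - 9 = 8
  21 - 17 = 4
  45 - 21 = 24
  53 - 45 = 8
  62 - 53 = 9
  97 - 62 = 35


Delta encoded: [2, 4, 3, 8, 4, 24, 8, 9, 35]


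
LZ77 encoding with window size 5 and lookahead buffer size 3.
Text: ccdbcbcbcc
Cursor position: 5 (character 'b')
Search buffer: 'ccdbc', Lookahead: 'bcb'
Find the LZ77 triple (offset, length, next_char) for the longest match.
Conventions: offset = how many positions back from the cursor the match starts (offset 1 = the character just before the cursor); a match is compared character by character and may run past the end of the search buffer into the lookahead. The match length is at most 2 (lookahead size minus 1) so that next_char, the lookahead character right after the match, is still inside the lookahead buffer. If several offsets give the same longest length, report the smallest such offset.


Try each offset into the search buffer:
  offset=1 (pos 4, char 'c'): match length 0
  offset=2 (pos 3, char 'b'): match length 2
  offset=3 (pos 2, char 'd'): match length 0
  offset=4 (pos 1, char 'c'): match length 0
  offset=5 (pos 0, char 'c'): match length 0
Longest match has length 2 at offset 2.
next_char = character at position 5 + 2 = 7 -> 'b'

Best match: offset=2, length=2 (matching 'bc' starting at position 3)
LZ77 triple: (2, 2, 'b')


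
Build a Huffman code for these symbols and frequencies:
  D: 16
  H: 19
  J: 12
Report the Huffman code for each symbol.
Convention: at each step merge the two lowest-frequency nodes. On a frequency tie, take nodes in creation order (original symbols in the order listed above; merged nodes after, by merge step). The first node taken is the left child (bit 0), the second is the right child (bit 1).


Huffman tree construction:
Step 1: Merge J(12) + D(16) = 28
Step 2: Merge H(19) + (J+D)(28) = 47
Read each symbol's code off the tree from the root (left child = 0, right child = 1).

Codes:
  D: 11 (length 2)
  H: 0 (length 1)
  J: 10 (length 2)
Average code length: 75/47 = 1.5957 bits/symbol


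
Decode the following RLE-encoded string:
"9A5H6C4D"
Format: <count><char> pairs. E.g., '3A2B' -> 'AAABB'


Expanding each <count><char> pair:
  9A -> 'AAAAAAAAA'
  5H -> 'HHHHH'
  6C -> 'CCCCCC'
  4D -> 'DDDD'

Decoded = AAAAAAAAAHHHHHCCCCCCDDDD


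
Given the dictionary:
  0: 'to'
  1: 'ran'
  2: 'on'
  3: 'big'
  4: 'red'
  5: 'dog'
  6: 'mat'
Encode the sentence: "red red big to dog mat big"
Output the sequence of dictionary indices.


Look up each word in the dictionary:
  'red' -> 4
  'red' -> 4
  'big' -> 3
  'to' -> 0
  'dog' -> 5
  'mat' -> 6
  'big' -> 3

Encoded: [4, 4, 3, 0, 5, 6, 3]


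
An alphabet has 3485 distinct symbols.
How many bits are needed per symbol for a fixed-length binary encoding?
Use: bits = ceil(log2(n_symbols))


log2(3485) = 11.7669
Bracket: 2^11 = 2048 < 3485 <= 2^12 = 4096
So ceil(log2(3485)) = 12

bits = ceil(log2(3485)) = ceil(11.7669) = 12 bits


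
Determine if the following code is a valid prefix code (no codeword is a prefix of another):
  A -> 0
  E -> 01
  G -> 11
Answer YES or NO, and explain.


Checking each pair (does one codeword prefix another?):
  A='0' vs E='01': prefix -- VIOLATION

NO -- this is NOT a valid prefix code. A (0) is a prefix of E (01).


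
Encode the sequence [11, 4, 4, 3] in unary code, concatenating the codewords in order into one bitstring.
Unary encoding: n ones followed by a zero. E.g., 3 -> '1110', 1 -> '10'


Encode each number as n ones followed by a terminating 0:
  11 -> 111111111110 (12 bits)
  4 -> 11110 (5 bits)
  4 -> 11110 (5 bits)
  3 -> 1110 (4 bits)
Total length = 12 + 5 + 5 + 4 = 26 bits.

Unary([11, 4, 4, 3]) = 11111111111011110111101110 (26 bits)


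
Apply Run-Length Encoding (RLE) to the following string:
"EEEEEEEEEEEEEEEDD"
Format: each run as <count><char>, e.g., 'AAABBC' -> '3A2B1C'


Scanning runs left to right:
  i=0: run of 'E' x 15 -> '15E'
  i=15: run of 'D' x 2 -> '2D'

RLE = 15E2D


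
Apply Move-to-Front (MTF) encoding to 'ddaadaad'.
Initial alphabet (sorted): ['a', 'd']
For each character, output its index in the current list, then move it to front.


MTF encoding:
'd': index 1 in ['a', 'd'] -> ['d', 'a']
'd': index 0 in ['d', 'a'] -> ['d', 'a']
'a': index 1 in ['d', 'a'] -> ['a', 'd']
'a': index 0 in ['a', 'd'] -> ['a', 'd']
'd': index 1 in ['a', 'd'] -> ['d', 'a']
'a': index 1 in ['d', 'a'] -> ['a', 'd']
'a': index 0 in ['a', 'd'] -> ['a', 'd']
'd': index 1 in ['a', 'd'] -> ['d', 'a']


Output: [1, 0, 1, 0, 1, 1, 0, 1]


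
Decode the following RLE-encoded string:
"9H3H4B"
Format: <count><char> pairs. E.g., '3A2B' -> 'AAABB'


Expanding each <count><char> pair:
  9H -> 'HHHHHHHHH'
  3H -> 'HHH'
  4B -> 'BBBB'

Decoded = HHHHHHHHHHHHBBBB


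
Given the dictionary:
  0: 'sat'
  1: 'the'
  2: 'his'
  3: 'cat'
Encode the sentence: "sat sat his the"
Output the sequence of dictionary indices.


Look up each word in the dictionary:
  'sat' -> 0
  'sat' -> 0
  'his' -> 2
  'the' -> 1

Encoded: [0, 0, 2, 1]


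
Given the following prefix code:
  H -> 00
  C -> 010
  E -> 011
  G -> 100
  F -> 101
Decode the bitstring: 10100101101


Decoding step by step:
Bits 101 -> F
Bits 00 -> H
Bits 101 -> F
Bits 101 -> F


Decoded message: FHFF


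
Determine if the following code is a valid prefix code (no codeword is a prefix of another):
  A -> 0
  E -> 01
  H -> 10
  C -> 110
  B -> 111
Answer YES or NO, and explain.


Checking each pair (does one codeword prefix another?):
  A='0' vs E='01': prefix -- VIOLATION

NO -- this is NOT a valid prefix code. A (0) is a prefix of E (01).


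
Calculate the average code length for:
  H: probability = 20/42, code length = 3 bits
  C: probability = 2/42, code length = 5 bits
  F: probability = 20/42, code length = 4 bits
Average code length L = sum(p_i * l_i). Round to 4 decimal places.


Weighted contributions p_i * l_i:
  H: (20/42) * 3 = 60/42
  C: (2/42) * 5 = 10/42
  F: (20/42) * 4 = 80/42
Sum = (60 + 10 + 80)/42 = 150/42

L = 150/42 = 3.5714 bits/symbol


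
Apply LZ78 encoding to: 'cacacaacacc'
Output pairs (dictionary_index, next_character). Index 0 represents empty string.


LZ78 encoding steps:
Dictionary: {0: ''}
Step 1: w='' (idx 0), next='c' -> output (0, 'c'), add 'c' as idx 1
Step 2: w='' (idx 0), next='a' -> output (0, 'a'), add 'a' as idx 2
Step 3: w='c' (idx 1), next='a' -> output (1, 'a'), add 'ca' as idx 3
Step 4: w='ca' (idx 3), next='a' -> output (3, 'a'), add 'caa' as idx 4
Step 5: w='ca' (idx 3), next='c' -> output (3, 'c'), add 'cac' as idx 5
Step 6: w='c' (idx 1), end of input -> output (1, '')


Encoded: [(0, 'c'), (0, 'a'), (1, 'a'), (3, 'a'), (3, 'c'), (1, '')]


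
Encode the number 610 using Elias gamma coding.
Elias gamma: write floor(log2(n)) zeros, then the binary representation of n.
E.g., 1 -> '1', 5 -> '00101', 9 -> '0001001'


num_bits = floor(log2(610)) + 1 = 10
leading_zeros = num_bits - 1 = 9
binary(610) = 1001100010

Elias gamma(610) = '000000000' + '1001100010' = 0000000001001100010 (19 bits)


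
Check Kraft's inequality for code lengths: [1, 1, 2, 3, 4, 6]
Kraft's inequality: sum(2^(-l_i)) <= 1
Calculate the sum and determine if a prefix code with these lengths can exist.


Sum = 2^(-1) + 2^(-1) + 2^(-2) + 2^(-3) + 2^(-4) + 2^(-6)
    = 0.5 + 0.5 + 0.25 + 0.125 + 0.0625 + 0.015625
    = 93/64 = 1.453125
Since 1.453125 > 1, Kraft's inequality is NOT satisfied.
A prefix code with these lengths CANNOT exist.

Kraft sum = 1.453125. Not satisfied.


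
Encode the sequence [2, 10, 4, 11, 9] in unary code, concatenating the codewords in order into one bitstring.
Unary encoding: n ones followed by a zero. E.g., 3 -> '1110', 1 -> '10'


Encode each number as n ones followed by a terminating 0:
  2 -> 110 (3 bits)
  10 -> 11111111110 (11 bits)
  4 -> 11110 (5 bits)
  11 -> 111111111110 (12 bits)
  9 -> 1111111110 (10 bits)
Total length = 3 + 11 + 5 + 12 + 10 = 41 bits.

Unary([2, 10, 4, 11, 9]) = 11011111111110111101111111111101111111110 (41 bits)


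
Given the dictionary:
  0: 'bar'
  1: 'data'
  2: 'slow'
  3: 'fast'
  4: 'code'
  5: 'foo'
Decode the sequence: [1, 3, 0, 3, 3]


Look up each index in the dictionary:
  1 -> 'data'
  3 -> 'fast'
  0 -> 'bar'
  3 -> 'fast'
  3 -> 'fast'

Decoded: "data fast bar fast fast"


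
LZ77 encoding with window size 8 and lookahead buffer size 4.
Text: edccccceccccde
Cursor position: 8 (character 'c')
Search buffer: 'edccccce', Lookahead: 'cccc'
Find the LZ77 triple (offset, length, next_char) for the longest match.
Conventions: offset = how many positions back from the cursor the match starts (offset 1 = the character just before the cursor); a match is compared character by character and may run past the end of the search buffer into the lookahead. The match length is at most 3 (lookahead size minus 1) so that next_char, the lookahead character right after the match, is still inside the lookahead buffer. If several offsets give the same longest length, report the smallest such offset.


Try each offset into the search buffer:
  offset=1 (pos 7, char 'e'): match length 0
  offset=2 (pos 6, char 'c'): match length 1
  offset=3 (pos 5, char 'c'): match length 2
  offset=4 (pos 4, char 'c'): match length 3
  offset=5 (pos 3, char 'c'): match length 3
  offset=6 (pos 2, char 'c'): match length 3
  offset=7 (pos 1, char 'd'): match length 0
  offset=8 (pos 0, char 'e'): match length 0
Longest match has length 3, found at offsets 4, 5, 6; take the smallest, offset 4.
next_char = character at position 8 + 3 = 11 -> 'c'

Best match: offset=4, length=3 (matching 'ccc' starting at position 4)
LZ77 triple: (4, 3, 'c')


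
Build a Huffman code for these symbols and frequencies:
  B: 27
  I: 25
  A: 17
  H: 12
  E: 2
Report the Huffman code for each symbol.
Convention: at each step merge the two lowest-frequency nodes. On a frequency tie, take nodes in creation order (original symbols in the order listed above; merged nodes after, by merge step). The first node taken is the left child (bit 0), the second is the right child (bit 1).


Huffman tree construction:
Step 1: Merge E(2) + H(12) = 14
Step 2: Merge (E+H)(14) + A(17) = 31
Step 3: Merge I(25) + B(27) = 52
Step 4: Merge ((E+H)+A)(31) + (I+B)(52) = 83
Read each symbol's code off the tree from the root (left child = 0, right child = 1).

Codes:
  B: 11 (length 2)
  I: 10 (length 2)
  A: 01 (length 2)
  H: 001 (length 3)
  E: 000 (length 3)
Average code length: 180/83 = 2.1687 bits/symbol


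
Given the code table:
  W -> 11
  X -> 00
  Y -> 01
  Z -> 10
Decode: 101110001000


Decoding:
10 -> Z
11 -> W
10 -> Z
00 -> X
10 -> Z
00 -> X


Result: ZWZXZX


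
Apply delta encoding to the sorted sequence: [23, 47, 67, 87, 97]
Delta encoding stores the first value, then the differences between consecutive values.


First value: 23
Deltas:
  47 - 23 = 24
  67 - 47 = 20
  87 - 67 = 20
  97 - 87 = 10


Delta encoded: [23, 24, 20, 20, 10]


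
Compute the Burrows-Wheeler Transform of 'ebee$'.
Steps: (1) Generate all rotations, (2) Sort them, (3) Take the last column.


Rotations (sorted):
  0: $ebee -> last char: e
  1: bee$e -> last char: e
  2: e$ebe -> last char: e
  3: ebee$ -> last char: $
  4: ee$eb -> last char: b


BWT = eee$b


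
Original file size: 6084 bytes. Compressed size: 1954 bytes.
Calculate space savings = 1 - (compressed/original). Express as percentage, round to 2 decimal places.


ratio = compressed/original = 1954/6084 = 0.32117
savings = 1 - ratio = 1 - 0.32117 = 0.67883
as a percentage: 0.67883 * 100 = 67.88%

Space savings = 1 - 1954/6084 = 67.88%


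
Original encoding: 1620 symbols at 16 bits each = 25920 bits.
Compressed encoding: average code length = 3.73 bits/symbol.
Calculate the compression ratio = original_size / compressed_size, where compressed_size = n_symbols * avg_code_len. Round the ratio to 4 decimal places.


original_size = n_symbols * orig_bits = 1620 * 16 = 25920 bits
compressed_size = n_symbols * avg_code_len = 1620 * 3.73 = 6042.6 bits
ratio = original_size / compressed_size = 25920 / 6042.6 = 4.2895

Compression ratio = 4.2895


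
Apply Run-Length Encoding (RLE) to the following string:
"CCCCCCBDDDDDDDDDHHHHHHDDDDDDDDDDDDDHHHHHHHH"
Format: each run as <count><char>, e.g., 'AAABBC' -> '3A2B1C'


Scanning runs left to right:
  i=0: run of 'C' x 6 -> '6C'
  i=6: run of 'B' x 1 -> '1B'
  i=7: run of 'D' x 9 -> '9D'
  i=16: run of 'H' x 6 -> '6H'
  i=22: run of 'D' x 13 -> '13D'
  i=35: run of 'H' x 8 -> '8H'

RLE = 6C1B9D6H13D8H


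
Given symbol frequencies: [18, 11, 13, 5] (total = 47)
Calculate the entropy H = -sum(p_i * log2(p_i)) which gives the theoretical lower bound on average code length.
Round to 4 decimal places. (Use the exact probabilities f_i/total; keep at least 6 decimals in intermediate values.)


Per-symbol terms -p_i * log2(p_i) with p_i = f_i/47:
  p = 18/47 = 0.382979: log2(p) = -1.384664, -p*log2(p) = 0.530297
  p = 11/47 = 0.234043: log2(p) = -2.095157, -p*log2(p) = 0.490356
  p = 13/47 = 0.276596: log2(p) = -1.854149, -p*log2(p) = 0.512850
  p = 5/47 = 0.106383: log2(p) = -3.232661, -p*log2(p) = 0.343900
H = 0.530297 + 0.490356 + 0.512850 + 0.343900 = 1.877403

H = 1.8774 bits/symbol


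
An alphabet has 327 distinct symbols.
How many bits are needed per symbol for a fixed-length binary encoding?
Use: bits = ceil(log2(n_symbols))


log2(327) = 8.3531
Bracket: 2^8 = 256 < 327 <= 2^9 = 512
So ceil(log2(327)) = 9

bits = ceil(log2(327)) = ceil(8.3531) = 9 bits


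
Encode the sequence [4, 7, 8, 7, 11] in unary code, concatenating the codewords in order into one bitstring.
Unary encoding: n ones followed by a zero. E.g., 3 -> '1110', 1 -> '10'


Encode each number as n ones followed by a terminating 0:
  4 -> 11110 (5 bits)
  7 -> 11111110 (8 bits)
  8 -> 111111110 (9 bits)
  7 -> 11111110 (8 bits)
  11 -> 111111111110 (12 bits)
Total length = 5 + 8 + 9 + 8 + 12 = 42 bits.

Unary([4, 7, 8, 7, 11]) = 111101111111011111111011111110111111111110 (42 bits)


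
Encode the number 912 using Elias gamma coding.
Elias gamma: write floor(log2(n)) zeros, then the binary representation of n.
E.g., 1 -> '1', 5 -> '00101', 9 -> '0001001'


num_bits = floor(log2(912)) + 1 = 10
leading_zeros = num_bits - 1 = 9
binary(912) = 1110010000

Elias gamma(912) = '000000000' + '1110010000' = 0000000001110010000 (19 bits)


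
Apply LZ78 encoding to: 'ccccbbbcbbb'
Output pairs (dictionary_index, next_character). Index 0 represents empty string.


LZ78 encoding steps:
Dictionary: {0: ''}
Step 1: w='' (idx 0), next='c' -> output (0, 'c'), add 'c' as idx 1
Step 2: w='c' (idx 1), next='c' -> output (1, 'c'), add 'cc' as idx 2
Step 3: w='c' (idx 1), next='b' -> output (1, 'b'), add 'cb' as idx 3
Step 4: w='' (idx 0), next='b' -> output (0, 'b'), add 'b' as idx 4
Step 5: w='b' (idx 4), next='c' -> output (4, 'c'), add 'bc' as idx 5
Step 6: w='b' (idx 4), next='b' -> output (4, 'b'), add 'bb' as idx 6
Step 7: w='b' (idx 4), end of input -> output (4, '')


Encoded: [(0, 'c'), (1, 'c'), (1, 'b'), (0, 'b'), (4, 'c'), (4, 'b'), (4, '')]


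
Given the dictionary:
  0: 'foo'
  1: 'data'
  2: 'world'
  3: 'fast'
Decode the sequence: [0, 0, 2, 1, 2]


Look up each index in the dictionary:
  0 -> 'foo'
  0 -> 'foo'
  2 -> 'world'
  1 -> 'data'
  2 -> 'world'

Decoded: "foo foo world data world"


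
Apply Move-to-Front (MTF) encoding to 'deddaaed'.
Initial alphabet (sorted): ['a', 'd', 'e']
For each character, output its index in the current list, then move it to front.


MTF encoding:
'd': index 1 in ['a', 'd', 'e'] -> ['d', 'a', 'e']
'e': index 2 in ['d', 'a', 'e'] -> ['e', 'd', 'a']
'd': index 1 in ['e', 'd', 'a'] -> ['d', 'e', 'a']
'd': index 0 in ['d', 'e', 'a'] -> ['d', 'e', 'a']
'a': index 2 in ['d', 'e', 'a'] -> ['a', 'd', 'e']
'a': index 0 in ['a', 'd', 'e'] -> ['a', 'd', 'e']
'e': index 2 in ['a', 'd', 'e'] -> ['e', 'a', 'd']
'd': index 2 in ['e', 'a', 'd'] -> ['d', 'e', 'a']


Output: [1, 2, 1, 0, 2, 0, 2, 2]


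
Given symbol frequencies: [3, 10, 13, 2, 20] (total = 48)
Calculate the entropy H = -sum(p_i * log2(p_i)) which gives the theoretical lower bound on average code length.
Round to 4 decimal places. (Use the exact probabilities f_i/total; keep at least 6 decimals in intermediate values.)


Per-symbol terms -p_i * log2(p_i) with p_i = f_i/48:
  p = 3/48 = 0.062500: log2(p) = -4.000000, -p*log2(p) = 0.250000
  p = 10/48 = 0.208333: log2(p) = -2.263034, -p*log2(p) = 0.471466
  p = 13/48 = 0.270833: log2(p) = -1.884523, -p*log2(p) = 0.510392
  p = 2/48 = 0.041667: log2(p) = -4.584963, -p*log2(p) = 0.191040
  p = 20/48 = 0.416667: log2(p) = -1.263034, -p*log2(p) = 0.526264
H = 0.250000 + 0.471466 + 0.510392 + 0.191040 + 0.526264 = 1.949162

H = 1.9492 bits/symbol


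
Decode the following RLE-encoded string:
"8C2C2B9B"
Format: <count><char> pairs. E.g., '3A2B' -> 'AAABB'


Expanding each <count><char> pair:
  8C -> 'CCCCCCCC'
  2C -> 'CC'
  2B -> 'BB'
  9B -> 'BBBBBBBBB'

Decoded = CCCCCCCCCCBBBBBBBBBBB


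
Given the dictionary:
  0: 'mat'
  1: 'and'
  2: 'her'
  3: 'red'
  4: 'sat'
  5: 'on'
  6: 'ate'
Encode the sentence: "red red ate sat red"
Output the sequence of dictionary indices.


Look up each word in the dictionary:
  'red' -> 3
  'red' -> 3
  'ate' -> 6
  'sat' -> 4
  'red' -> 3

Encoded: [3, 3, 6, 4, 3]


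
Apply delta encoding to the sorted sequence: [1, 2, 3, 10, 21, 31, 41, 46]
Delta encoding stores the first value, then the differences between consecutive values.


First value: 1
Deltas:
  2 - 1 = 1
  3 - 2 = 1
  10 - 3 = 7
  21 - 10 = 11
  31 - 21 = 10
  41 - 31 = 10
  46 - 41 = 5


Delta encoded: [1, 1, 1, 7, 11, 10, 10, 5]


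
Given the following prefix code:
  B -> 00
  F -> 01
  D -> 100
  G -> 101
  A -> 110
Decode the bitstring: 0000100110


Decoding step by step:
Bits 00 -> B
Bits 00 -> B
Bits 100 -> D
Bits 110 -> A


Decoded message: BBDA


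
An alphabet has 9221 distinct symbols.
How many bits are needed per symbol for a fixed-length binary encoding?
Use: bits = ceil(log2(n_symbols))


log2(9221) = 13.1707
Bracket: 2^13 = 8192 < 9221 <= 2^14 = 16384
So ceil(log2(9221)) = 14

bits = ceil(log2(9221)) = ceil(13.1707) = 14 bits


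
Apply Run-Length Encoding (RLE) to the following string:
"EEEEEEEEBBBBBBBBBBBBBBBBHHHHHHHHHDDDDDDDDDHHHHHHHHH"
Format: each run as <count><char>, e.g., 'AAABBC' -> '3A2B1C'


Scanning runs left to right:
  i=0: run of 'E' x 8 -> '8E'
  i=8: run of 'B' x 16 -> '16B'
  i=24: run of 'H' x 9 -> '9H'
  i=33: run of 'D' x 9 -> '9D'
  i=42: run of 'H' x 9 -> '9H'

RLE = 8E16B9H9D9H


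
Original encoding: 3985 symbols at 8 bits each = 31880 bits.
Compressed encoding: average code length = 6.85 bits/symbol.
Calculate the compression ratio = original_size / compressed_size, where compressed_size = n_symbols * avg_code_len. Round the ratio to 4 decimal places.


original_size = n_symbols * orig_bits = 3985 * 8 = 31880 bits
compressed_size = n_symbols * avg_code_len = 3985 * 6.85 = 27297.25 bits
ratio = original_size / compressed_size = 31880 / 27297.25 = 1.1679

Compression ratio = 1.1679


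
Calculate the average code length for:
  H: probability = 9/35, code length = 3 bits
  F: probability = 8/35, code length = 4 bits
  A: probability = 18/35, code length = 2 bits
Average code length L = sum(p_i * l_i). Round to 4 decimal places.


Weighted contributions p_i * l_i:
  H: (9/35) * 3 = 27/35
  F: (8/35) * 4 = 32/35
  A: (18/35) * 2 = 36/35
Sum = (27 + 32 + 36)/35 = 95/35

L = 95/35 = 2.7143 bits/symbol


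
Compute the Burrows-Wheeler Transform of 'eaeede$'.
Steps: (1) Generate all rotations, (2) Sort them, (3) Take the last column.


Rotations (sorted):
  0: $eaeede -> last char: e
  1: aeede$e -> last char: e
  2: de$eaee -> last char: e
  3: e$eaeed -> last char: d
  4: eaeede$ -> last char: $
  5: ede$eae -> last char: e
  6: eede$ea -> last char: a


BWT = eeed$ea


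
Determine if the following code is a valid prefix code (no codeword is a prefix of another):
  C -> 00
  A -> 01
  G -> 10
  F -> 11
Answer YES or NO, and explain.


Checking each pair (does one codeword prefix another?):
  C='00' vs A='01': no prefix
  C='00' vs G='10': no prefix
  C='00' vs F='11': no prefix
  A='01' vs C='00': no prefix
  A='01' vs G='10': no prefix
  A='01' vs F='11': no prefix
  G='10' vs C='00': no prefix
  G='10' vs A='01': no prefix
  G='10' vs F='11': no prefix
  F='11' vs C='00': no prefix
  F='11' vs A='01': no prefix
  F='11' vs G='10': no prefix
No violation found over all pairs.

YES -- this is a valid prefix code. No codeword is a prefix of any other codeword.


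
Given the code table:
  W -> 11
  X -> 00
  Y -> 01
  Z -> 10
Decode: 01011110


Decoding:
01 -> Y
01 -> Y
11 -> W
10 -> Z


Result: YYWZ


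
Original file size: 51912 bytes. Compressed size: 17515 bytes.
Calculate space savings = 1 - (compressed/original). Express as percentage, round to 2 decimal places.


ratio = compressed/original = 17515/51912 = 0.337398
savings = 1 - ratio = 1 - 0.337398 = 0.662602
as a percentage: 0.662602 * 100 = 66.26%

Space savings = 1 - 17515/51912 = 66.26%


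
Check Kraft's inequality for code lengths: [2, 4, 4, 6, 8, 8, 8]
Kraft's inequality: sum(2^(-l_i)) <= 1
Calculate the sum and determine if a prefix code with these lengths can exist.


Sum = 2^(-2) + 2^(-4) + 2^(-4) + 2^(-6) + 2^(-8) + 2^(-8) + 2^(-8)
    = 0.25 + 0.0625 + 0.0625 + 0.015625 + 0.00390625 + 0.00390625 + 0.00390625
    = 103/256 = 0.40234375
Since 0.40234375 <= 1, Kraft's inequality IS satisfied.
A prefix code with these lengths CAN exist.

Kraft sum = 0.40234375. Satisfied.


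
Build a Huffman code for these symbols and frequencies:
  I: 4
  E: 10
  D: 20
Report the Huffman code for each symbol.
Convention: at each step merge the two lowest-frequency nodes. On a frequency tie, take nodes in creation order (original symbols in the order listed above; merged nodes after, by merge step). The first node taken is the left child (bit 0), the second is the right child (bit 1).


Huffman tree construction:
Step 1: Merge I(4) + E(10) = 14
Step 2: Merge (I+E)(14) + D(20) = 34
Read each symbol's code off the tree from the root (left child = 0, right child = 1).

Codes:
  I: 00 (length 2)
  E: 01 (length 2)
  D: 1 (length 1)
Average code length: 48/34 = 1.4118 bits/symbol


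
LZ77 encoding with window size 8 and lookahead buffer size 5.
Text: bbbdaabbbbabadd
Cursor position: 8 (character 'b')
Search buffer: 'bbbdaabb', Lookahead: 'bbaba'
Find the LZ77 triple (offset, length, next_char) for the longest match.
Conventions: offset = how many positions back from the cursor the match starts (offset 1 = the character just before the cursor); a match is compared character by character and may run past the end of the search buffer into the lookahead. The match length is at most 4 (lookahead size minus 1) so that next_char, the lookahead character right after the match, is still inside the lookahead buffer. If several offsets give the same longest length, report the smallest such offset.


Try each offset into the search buffer:
  offset=1 (pos 7, char 'b'): match length 2
  offset=2 (pos 6, char 'b'): match length 2
  offset=3 (pos 5, char 'a'): match length 0
  offset=4 (pos 4, char 'a'): match length 0
  offset=5 (pos 3, char 'd'): match length 0
  offset=6 (pos 2, char 'b'): match length 1
  offset=7 (pos 1, char 'b'): match length 2
  offset=8 (pos 0, char 'b'): match length 2
Longest match has length 2, found at offsets 1, 2, 7, 8; take the smallest, offset 1.
next_char = character at position 8 + 2 = 10 -> 'a'

Best match: offset=1, length=2 (matching 'bb' starting at position 7)
LZ77 triple: (1, 2, 'a')


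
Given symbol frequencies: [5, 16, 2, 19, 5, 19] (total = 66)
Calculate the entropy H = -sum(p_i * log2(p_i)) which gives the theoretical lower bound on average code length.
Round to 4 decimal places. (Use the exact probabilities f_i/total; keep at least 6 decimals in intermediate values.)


Per-symbol terms -p_i * log2(p_i) with p_i = f_i/66:
  p = 5/66 = 0.075758: log2(p) = -3.722466, -p*log2(p) = 0.282005
  p = 16/66 = 0.242424: log2(p) = -2.044394, -p*log2(p) = 0.495611
  p = 2/66 = 0.030303: log2(p) = -5.044394, -p*log2(p) = 0.152860
  p = 19/66 = 0.287879: log2(p) = -1.796467, -p*log2(p) = 0.517165
  p = 5/66 = 0.075758: log2(p) = -3.722466, -p*log2(p) = 0.282005
  p = 19/66 = 0.287879: log2(p) = -1.796467, -p*log2(p) = 0.517165
H = 0.282005 + 0.495611 + 0.152860 + 0.517165 + 0.282005 + 0.517165 = 2.246811

H = 2.2468 bits/symbol


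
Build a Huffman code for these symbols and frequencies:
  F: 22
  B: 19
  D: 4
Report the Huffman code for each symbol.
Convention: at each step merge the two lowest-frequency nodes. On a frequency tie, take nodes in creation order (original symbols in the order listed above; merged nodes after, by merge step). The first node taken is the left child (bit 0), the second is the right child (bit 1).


Huffman tree construction:
Step 1: Merge D(4) + B(19) = 23
Step 2: Merge F(22) + (D+B)(23) = 45
Read each symbol's code off the tree from the root (left child = 0, right child = 1).

Codes:
  F: 0 (length 1)
  B: 11 (length 2)
  D: 10 (length 2)
Average code length: 68/45 = 1.5111 bits/symbol


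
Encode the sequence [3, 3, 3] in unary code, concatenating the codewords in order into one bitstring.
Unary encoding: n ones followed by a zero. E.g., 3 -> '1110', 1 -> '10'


Encode each number as n ones followed by a terminating 0:
  3 -> 1110 (4 bits)
  3 -> 1110 (4 bits)
  3 -> 1110 (4 bits)
Total length = 4 + 4 + 4 = 12 bits.

Unary([3, 3, 3]) = 111011101110 (12 bits)


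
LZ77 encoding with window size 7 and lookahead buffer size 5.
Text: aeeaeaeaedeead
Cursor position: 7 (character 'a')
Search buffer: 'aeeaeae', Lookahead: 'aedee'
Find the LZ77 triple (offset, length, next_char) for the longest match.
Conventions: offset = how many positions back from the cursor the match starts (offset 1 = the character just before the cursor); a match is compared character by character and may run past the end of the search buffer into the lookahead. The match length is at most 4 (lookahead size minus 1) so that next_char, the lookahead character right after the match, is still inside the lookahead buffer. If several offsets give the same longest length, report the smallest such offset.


Try each offset into the search buffer:
  offset=1 (pos 6, char 'e'): match length 0
  offset=2 (pos 5, char 'a'): match length 2
  offset=3 (pos 4, char 'e'): match length 0
  offset=4 (pos 3, char 'a'): match length 2
  offset=5 (pos 2, char 'e'): match length 0
  offset=6 (pos 1, char 'e'): match length 0
  offset=7 (pos 0, char 'a'): match length 2
Longest match has length 2, found at offsets 2, 4, 7; take the smallest, offset 2.
next_char = character at position 7 + 2 = 9 -> 'd'

Best match: offset=2, length=2 (matching 'ae' starting at position 5)
LZ77 triple: (2, 2, 'd')


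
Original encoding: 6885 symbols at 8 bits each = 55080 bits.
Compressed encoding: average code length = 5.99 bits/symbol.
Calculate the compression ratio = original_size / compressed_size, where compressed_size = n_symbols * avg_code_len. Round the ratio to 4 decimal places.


original_size = n_symbols * orig_bits = 6885 * 8 = 55080 bits
compressed_size = n_symbols * avg_code_len = 6885 * 5.99 = 41241.15 bits
ratio = original_size / compressed_size = 55080 / 41241.15 = 1.3356

Compression ratio = 1.3356


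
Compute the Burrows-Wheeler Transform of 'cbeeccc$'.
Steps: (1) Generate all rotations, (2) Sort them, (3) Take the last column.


Rotations (sorted):
  0: $cbeeccc -> last char: c
  1: beeccc$c -> last char: c
  2: c$cbeecc -> last char: c
  3: cbeeccc$ -> last char: $
  4: cc$cbeec -> last char: c
  5: ccc$cbee -> last char: e
  6: eccc$cbe -> last char: e
  7: eeccc$cb -> last char: b


BWT = ccc$ceeb


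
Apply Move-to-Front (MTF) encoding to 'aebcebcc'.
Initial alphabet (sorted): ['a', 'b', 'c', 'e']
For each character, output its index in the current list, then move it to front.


MTF encoding:
'a': index 0 in ['a', 'b', 'c', 'e'] -> ['a', 'b', 'c', 'e']
'e': index 3 in ['a', 'b', 'c', 'e'] -> ['e', 'a', 'b', 'c']
'b': index 2 in ['e', 'a', 'b', 'c'] -> ['b', 'e', 'a', 'c']
'c': index 3 in ['b', 'e', 'a', 'c'] -> ['c', 'b', 'e', 'a']
'e': index 2 in ['c', 'b', 'e', 'a'] -> ['e', 'c', 'b', 'a']
'b': index 2 in ['e', 'c', 'b', 'a'] -> ['b', 'e', 'c', 'a']
'c': index 2 in ['b', 'e', 'c', 'a'] -> ['c', 'b', 'e', 'a']
'c': index 0 in ['c', 'b', 'e', 'a'] -> ['c', 'b', 'e', 'a']


Output: [0, 3, 2, 3, 2, 2, 2, 0]


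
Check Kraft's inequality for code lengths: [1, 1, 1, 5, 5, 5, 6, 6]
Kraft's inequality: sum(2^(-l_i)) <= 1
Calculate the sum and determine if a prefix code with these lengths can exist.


Sum = 2^(-1) + 2^(-1) + 2^(-1) + 2^(-5) + 2^(-5) + 2^(-5) + 2^(-6) + 2^(-6)
    = 0.5 + 0.5 + 0.5 + 0.03125 + 0.03125 + 0.03125 + 0.015625 + 0.015625
    = 104/64 = 1.625
Since 1.625 > 1, Kraft's inequality is NOT satisfied.
A prefix code with these lengths CANNOT exist.

Kraft sum = 1.625. Not satisfied.


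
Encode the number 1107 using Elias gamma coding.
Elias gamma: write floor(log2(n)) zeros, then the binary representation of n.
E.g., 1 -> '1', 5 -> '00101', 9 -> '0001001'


num_bits = floor(log2(1107)) + 1 = 11
leading_zeros = num_bits - 1 = 10
binary(1107) = 10001010011

Elias gamma(1107) = '0000000000' + '10001010011' = 000000000010001010011 (21 bits)


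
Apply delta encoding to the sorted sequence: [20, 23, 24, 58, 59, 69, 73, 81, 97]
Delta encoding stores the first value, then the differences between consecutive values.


First value: 20
Deltas:
  23 - 20 = 3
  24 - 23 = 1
  58 - 24 = 34
  59 - 58 = 1
  69 - 59 = 10
  73 - 69 = 4
  81 - 73 = 8
  97 - 81 = 16


Delta encoded: [20, 3, 1, 34, 1, 10, 4, 8, 16]


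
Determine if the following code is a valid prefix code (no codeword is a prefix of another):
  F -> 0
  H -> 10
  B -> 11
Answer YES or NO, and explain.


Checking each pair (does one codeword prefix another?):
  F='0' vs H='10': no prefix
  F='0' vs B='11': no prefix
  H='10' vs F='0': no prefix
  H='10' vs B='11': no prefix
  B='11' vs F='0': no prefix
  B='11' vs H='10': no prefix
No violation found over all pairs.

YES -- this is a valid prefix code. No codeword is a prefix of any other codeword.


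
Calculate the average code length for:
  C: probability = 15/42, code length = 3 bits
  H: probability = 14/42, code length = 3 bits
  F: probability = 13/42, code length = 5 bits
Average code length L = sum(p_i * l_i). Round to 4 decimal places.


Weighted contributions p_i * l_i:
  C: (15/42) * 3 = 45/42
  H: (14/42) * 3 = 42/42
  F: (13/42) * 5 = 65/42
Sum = (45 + 42 + 65)/42 = 152/42

L = 152/42 = 3.6190 bits/symbol


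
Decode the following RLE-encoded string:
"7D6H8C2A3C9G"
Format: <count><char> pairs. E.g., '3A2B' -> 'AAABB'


Expanding each <count><char> pair:
  7D -> 'DDDDDDD'
  6H -> 'HHHHHH'
  8C -> 'CCCCCCCC'
  2A -> 'AA'
  3C -> 'CCC'
  9G -> 'GGGGGGGGG'

Decoded = DDDDDDDHHHHHHCCCCCCCCAACCCGGGGGGGGG


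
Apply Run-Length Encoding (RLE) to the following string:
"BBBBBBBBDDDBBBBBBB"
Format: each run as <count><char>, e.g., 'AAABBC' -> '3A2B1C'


Scanning runs left to right:
  i=0: run of 'B' x 8 -> '8B'
  i=8: run of 'D' x 3 -> '3D'
  i=11: run of 'B' x 7 -> '7B'

RLE = 8B3D7B


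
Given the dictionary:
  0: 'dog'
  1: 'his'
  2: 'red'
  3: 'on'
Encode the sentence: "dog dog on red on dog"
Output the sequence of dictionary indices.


Look up each word in the dictionary:
  'dog' -> 0
  'dog' -> 0
  'on' -> 3
  'red' -> 2
  'on' -> 3
  'dog' -> 0

Encoded: [0, 0, 3, 2, 3, 0]


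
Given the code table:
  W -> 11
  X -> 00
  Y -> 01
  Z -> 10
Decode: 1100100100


Decoding:
11 -> W
00 -> X
10 -> Z
01 -> Y
00 -> X


Result: WXZYX


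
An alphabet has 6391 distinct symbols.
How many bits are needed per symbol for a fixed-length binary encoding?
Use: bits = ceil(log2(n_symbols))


log2(6391) = 12.6418
Bracket: 2^12 = 4096 < 6391 <= 2^13 = 8192
So ceil(log2(6391)) = 13

bits = ceil(log2(6391)) = ceil(12.6418) = 13 bits


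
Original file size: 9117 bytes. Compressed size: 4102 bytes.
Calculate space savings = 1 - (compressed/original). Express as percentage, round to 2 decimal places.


ratio = compressed/original = 4102/9117 = 0.449929
savings = 1 - ratio = 1 - 0.449929 = 0.550071
as a percentage: 0.550071 * 100 = 55.01%

Space savings = 1 - 4102/9117 = 55.01%


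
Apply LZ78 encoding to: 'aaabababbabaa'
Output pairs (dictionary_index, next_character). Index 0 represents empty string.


LZ78 encoding steps:
Dictionary: {0: ''}
Step 1: w='' (idx 0), next='a' -> output (0, 'a'), add 'a' as idx 1
Step 2: w='a' (idx 1), next='a' -> output (1, 'a'), add 'aa' as idx 2
Step 3: w='' (idx 0), next='b' -> output (0, 'b'), add 'b' as idx 3
Step 4: w='a' (idx 1), next='b' -> output (1, 'b'), add 'ab' as idx 4
Step 5: w='ab' (idx 4), next='b' -> output (4, 'b'), add 'abb' as idx 5
Step 6: w='ab' (idx 4), next='a' -> output (4, 'a'), add 'aba' as idx 6
Step 7: w='a' (idx 1), end of input -> output (1, '')


Encoded: [(0, 'a'), (1, 'a'), (0, 'b'), (1, 'b'), (4, 'b'), (4, 'a'), (1, '')]


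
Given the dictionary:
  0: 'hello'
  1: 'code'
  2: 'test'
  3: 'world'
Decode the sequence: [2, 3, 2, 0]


Look up each index in the dictionary:
  2 -> 'test'
  3 -> 'world'
  2 -> 'test'
  0 -> 'hello'

Decoded: "test world test hello"


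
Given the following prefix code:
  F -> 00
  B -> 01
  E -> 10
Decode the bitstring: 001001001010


Decoding step by step:
Bits 00 -> F
Bits 10 -> E
Bits 01 -> B
Bits 00 -> F
Bits 10 -> E
Bits 10 -> E


Decoded message: FEBFEE


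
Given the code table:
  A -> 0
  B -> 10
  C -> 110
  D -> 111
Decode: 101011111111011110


Decoding:
10 -> B
10 -> B
111 -> D
111 -> D
110 -> C
111 -> D
10 -> B


Result: BBDDCDB


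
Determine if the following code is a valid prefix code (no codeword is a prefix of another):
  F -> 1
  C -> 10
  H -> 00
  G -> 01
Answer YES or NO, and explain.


Checking each pair (does one codeword prefix another?):
  F='1' vs C='10': prefix -- VIOLATION

NO -- this is NOT a valid prefix code. F (1) is a prefix of C (10).


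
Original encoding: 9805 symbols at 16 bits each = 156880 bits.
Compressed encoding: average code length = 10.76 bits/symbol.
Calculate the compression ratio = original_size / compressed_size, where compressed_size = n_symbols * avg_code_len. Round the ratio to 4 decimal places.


original_size = n_symbols * orig_bits = 9805 * 16 = 156880 bits
compressed_size = n_symbols * avg_code_len = 9805 * 10.76 = 105501.8 bits
ratio = original_size / compressed_size = 156880 / 105501.8 = 1.487

Compression ratio = 1.487


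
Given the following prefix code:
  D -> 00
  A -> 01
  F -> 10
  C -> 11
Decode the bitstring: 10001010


Decoding step by step:
Bits 10 -> F
Bits 00 -> D
Bits 10 -> F
Bits 10 -> F


Decoded message: FDFF


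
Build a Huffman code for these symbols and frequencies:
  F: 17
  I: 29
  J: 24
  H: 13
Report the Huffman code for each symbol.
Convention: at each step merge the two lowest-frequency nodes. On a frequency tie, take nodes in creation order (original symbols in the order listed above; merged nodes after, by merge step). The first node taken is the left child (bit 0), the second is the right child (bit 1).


Huffman tree construction:
Step 1: Merge H(13) + F(17) = 30
Step 2: Merge J(24) + I(29) = 53
Step 3: Merge (H+F)(30) + (J+I)(53) = 83
Read each symbol's code off the tree from the root (left child = 0, right child = 1).

Codes:
  F: 01 (length 2)
  I: 11 (length 2)
  J: 10 (length 2)
  H: 00 (length 2)
Average code length: 166/83 = 2.0000 bits/symbol


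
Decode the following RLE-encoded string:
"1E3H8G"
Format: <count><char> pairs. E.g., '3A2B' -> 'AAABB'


Expanding each <count><char> pair:
  1E -> 'E'
  3H -> 'HHH'
  8G -> 'GGGGGGGG'

Decoded = EHHHGGGGGGGG


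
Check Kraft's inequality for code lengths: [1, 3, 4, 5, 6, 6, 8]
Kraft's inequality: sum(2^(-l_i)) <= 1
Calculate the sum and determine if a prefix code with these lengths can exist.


Sum = 2^(-1) + 2^(-3) + 2^(-4) + 2^(-5) + 2^(-6) + 2^(-6) + 2^(-8)
    = 0.5 + 0.125 + 0.0625 + 0.03125 + 0.015625 + 0.015625 + 0.00390625
    = 193/256 = 0.75390625
Since 0.75390625 <= 1, Kraft's inequality IS satisfied.
A prefix code with these lengths CAN exist.

Kraft sum = 0.75390625. Satisfied.


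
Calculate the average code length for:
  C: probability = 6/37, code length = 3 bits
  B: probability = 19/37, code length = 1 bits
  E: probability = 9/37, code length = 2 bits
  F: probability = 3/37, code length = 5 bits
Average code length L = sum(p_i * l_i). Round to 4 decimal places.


Weighted contributions p_i * l_i:
  C: (6/37) * 3 = 18/37
  B: (19/37) * 1 = 19/37
  E: (9/37) * 2 = 18/37
  F: (3/37) * 5 = 15/37
Sum = (18 + 19 + 18 + 15)/37 = 70/37

L = 70/37 = 1.8919 bits/symbol


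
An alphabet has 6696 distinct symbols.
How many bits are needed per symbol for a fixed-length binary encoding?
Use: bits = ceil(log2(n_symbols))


log2(6696) = 12.7091
Bracket: 2^12 = 4096 < 6696 <= 2^13 = 8192
So ceil(log2(6696)) = 13

bits = ceil(log2(6696)) = ceil(12.7091) = 13 bits


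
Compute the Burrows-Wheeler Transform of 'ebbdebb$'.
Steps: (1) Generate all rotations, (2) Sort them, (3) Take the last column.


Rotations (sorted):
  0: $ebbdebb -> last char: b
  1: b$ebbdeb -> last char: b
  2: bb$ebbde -> last char: e
  3: bbdebb$e -> last char: e
  4: bdebb$eb -> last char: b
  5: debb$ebb -> last char: b
  6: ebb$ebbd -> last char: d
  7: ebbdebb$ -> last char: $


BWT = bbeebbd$


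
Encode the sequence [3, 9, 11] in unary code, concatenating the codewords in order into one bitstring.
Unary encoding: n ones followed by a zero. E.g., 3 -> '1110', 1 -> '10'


Encode each number as n ones followed by a terminating 0:
  3 -> 1110 (4 bits)
  9 -> 1111111110 (10 bits)
  11 -> 111111111110 (12 bits)
Total length = 4 + 10 + 12 = 26 bits.

Unary([3, 9, 11]) = 11101111111110111111111110 (26 bits)


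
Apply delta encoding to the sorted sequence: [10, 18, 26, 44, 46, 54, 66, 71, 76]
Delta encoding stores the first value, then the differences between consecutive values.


First value: 10
Deltas:
  18 - 10 = 8
  26 - 18 = 8
  44 - 26 = 18
  46 - 44 = 2
  54 - 46 = 8
  66 - 54 = 12
  71 - 66 = 5
  76 - 71 = 5


Delta encoded: [10, 8, 8, 18, 2, 8, 12, 5, 5]


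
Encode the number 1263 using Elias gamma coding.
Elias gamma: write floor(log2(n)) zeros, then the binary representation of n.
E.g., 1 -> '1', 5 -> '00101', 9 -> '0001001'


num_bits = floor(log2(1263)) + 1 = 11
leading_zeros = num_bits - 1 = 10
binary(1263) = 10011101111

Elias gamma(1263) = '0000000000' + '10011101111' = 000000000010011101111 (21 bits)


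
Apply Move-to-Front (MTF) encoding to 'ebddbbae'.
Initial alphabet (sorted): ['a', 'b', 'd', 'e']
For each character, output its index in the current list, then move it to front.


MTF encoding:
'e': index 3 in ['a', 'b', 'd', 'e'] -> ['e', 'a', 'b', 'd']
'b': index 2 in ['e', 'a', 'b', 'd'] -> ['b', 'e', 'a', 'd']
'd': index 3 in ['b', 'e', 'a', 'd'] -> ['d', 'b', 'e', 'a']
'd': index 0 in ['d', 'b', 'e', 'a'] -> ['d', 'b', 'e', 'a']
'b': index 1 in ['d', 'b', 'e', 'a'] -> ['b', 'd', 'e', 'a']
'b': index 0 in ['b', 'd', 'e', 'a'] -> ['b', 'd', 'e', 'a']
'a': index 3 in ['b', 'd', 'e', 'a'] -> ['a', 'b', 'd', 'e']
'e': index 3 in ['a', 'b', 'd', 'e'] -> ['e', 'a', 'b', 'd']


Output: [3, 2, 3, 0, 1, 0, 3, 3]


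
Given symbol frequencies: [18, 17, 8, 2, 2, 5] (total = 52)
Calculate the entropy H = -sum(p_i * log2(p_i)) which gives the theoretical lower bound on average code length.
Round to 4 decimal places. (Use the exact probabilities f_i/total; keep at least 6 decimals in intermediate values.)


Per-symbol terms -p_i * log2(p_i) with p_i = f_i/52:
  p = 18/52 = 0.346154: log2(p) = -1.530515, -p*log2(p) = 0.529794
  p = 17/52 = 0.326923: log2(p) = -1.612977, -p*log2(p) = 0.527319
  p = 8/52 = 0.153846: log2(p) = -2.700440, -p*log2(p) = 0.415452
  p = 2/52 = 0.038462: log2(p) = -4.700440, -p*log2(p) = 0.180786
  p = 2/52 = 0.038462: log2(p) = -4.700440, -p*log2(p) = 0.180786
  p = 5/52 = 0.096154: log2(p) = -3.378512, -p*log2(p) = 0.324857
H = 0.529794 + 0.527319 + 0.415452 + 0.180786 + 0.180786 + 0.324857 = 2.158994

H = 2.159 bits/symbol
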